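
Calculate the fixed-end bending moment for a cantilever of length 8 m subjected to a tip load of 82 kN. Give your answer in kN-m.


For a cantilever with a point load at the free end:
M_max = P * L = 82 * 8 = 656 kN-m

656 kN-m


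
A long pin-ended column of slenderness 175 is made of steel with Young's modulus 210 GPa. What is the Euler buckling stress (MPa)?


sigma_cr = pi^2 * E / lambda^2
= 9.8696 * 210000.0 / 175^2
= 9.8696 * 210000.0 / 30625
= 67.6773 MPa

67.6773 MPa


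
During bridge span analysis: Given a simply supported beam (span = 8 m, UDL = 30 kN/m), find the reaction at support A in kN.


Total load = w * L = 30 * 8 = 240 kN
By symmetry, each reaction R = total / 2 = 240 / 2 = 120.0 kN

120.0 kN


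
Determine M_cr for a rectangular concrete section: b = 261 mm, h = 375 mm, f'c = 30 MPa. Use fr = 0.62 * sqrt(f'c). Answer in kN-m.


fr = 0.62 * sqrt(30) = 0.62 * 5.4772 = 3.3959 MPa
I = 261 * 375^3 / 12 = 1146972656.25 mm^4
y_t = 187.5 mm
M_cr = fr * I / y_t = 3.3959 * 1146972656.25 / 187.5 N-mm
= 20.7732 kN-m

20.7732 kN-m


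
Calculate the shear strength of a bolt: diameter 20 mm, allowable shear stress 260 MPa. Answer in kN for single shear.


A = pi * d^2 / 4 = pi * 20^2 / 4 = 314.1593 mm^2
V = f_v * A / 1000 = 260 * 314.1593 / 1000
= 81.6814 kN

81.6814 kN


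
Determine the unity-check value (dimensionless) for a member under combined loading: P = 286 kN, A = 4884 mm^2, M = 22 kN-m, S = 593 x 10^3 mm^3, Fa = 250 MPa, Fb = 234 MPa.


f_a = P / A = 286000.0 / 4884 = 58.5586 MPa
f_b = M / S = 22000000.0 / 593000.0 = 37.0995 MPa
Ratio = f_a / Fa + f_b / Fb
= 58.5586 / 250 + 37.0995 / 234
= 0.3928 (dimensionless)

0.3928 (dimensionless)


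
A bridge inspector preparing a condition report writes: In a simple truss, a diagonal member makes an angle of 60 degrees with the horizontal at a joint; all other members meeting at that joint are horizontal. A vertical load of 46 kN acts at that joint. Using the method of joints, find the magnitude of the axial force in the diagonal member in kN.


At the joint, only the diagonal has a vertical component, so vertical equilibrium gives:
F * sin(60) = 46
F = 46 / sin(60)
= 46 / 0.866025
= 53.12 kN

53.12 kN


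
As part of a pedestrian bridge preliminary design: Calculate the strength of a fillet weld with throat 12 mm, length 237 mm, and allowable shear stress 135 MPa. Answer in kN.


Strength = throat * length * allowable stress
= 12 * 237 * 135 N
= 383940 N
= 383.94 kN

383.94 kN


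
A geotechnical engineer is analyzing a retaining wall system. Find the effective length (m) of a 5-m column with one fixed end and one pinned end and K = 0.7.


L_eff = K * L
= 0.7 * 5
= 3.5 m

3.5 m


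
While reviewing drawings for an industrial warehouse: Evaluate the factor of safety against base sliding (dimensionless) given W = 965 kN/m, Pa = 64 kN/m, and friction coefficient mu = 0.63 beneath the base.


Resisting force = mu * W = 0.63 * 965 = 607.95 kN/m
FOS = Resisting / Driving = 607.95 / 64
= 9.4992 (dimensionless)

9.4992 (dimensionless)


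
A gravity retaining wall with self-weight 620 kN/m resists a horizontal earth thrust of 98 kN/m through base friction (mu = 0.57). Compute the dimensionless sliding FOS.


Resisting force = mu * W = 0.57 * 620 = 353.4 kN/m
FOS = Resisting / Driving = 353.4 / 98
= 3.6061 (dimensionless)

3.6061 (dimensionless)


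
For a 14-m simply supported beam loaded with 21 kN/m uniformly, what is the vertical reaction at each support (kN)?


Total load = w * L = 21 * 14 = 294 kN
By symmetry, each reaction R = total / 2 = 294 / 2 = 147.0 kN

147.0 kN


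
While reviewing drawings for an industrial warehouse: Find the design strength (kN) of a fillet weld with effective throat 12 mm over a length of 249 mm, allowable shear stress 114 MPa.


Strength = throat * length * allowable stress
= 12 * 249 * 114 N
= 340632 N
= 340.63 kN

340.63 kN


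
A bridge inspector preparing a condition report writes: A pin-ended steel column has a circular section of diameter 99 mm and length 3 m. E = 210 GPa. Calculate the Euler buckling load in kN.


I = pi * d^4 / 64 = 4715314.64 mm^4
L = 3000.0 mm
P_cr = pi^2 * E * I / L^2
= 9.8696 * 210000.0 * 4715314.64 / 3000.0^2
= 1085893.44 N = 1085.8934 kN

1085.8934 kN


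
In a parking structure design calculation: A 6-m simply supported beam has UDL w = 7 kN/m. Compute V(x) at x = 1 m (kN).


R_A = w * L / 2 = 7 * 6 / 2 = 21.0 kN
V(x) = R_A - w * x = 21.0 - 7 * 1
= 14.0 kN

14.0 kN


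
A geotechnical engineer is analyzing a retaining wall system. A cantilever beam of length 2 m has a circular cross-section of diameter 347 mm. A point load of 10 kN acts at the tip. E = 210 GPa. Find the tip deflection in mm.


I = pi * d^4 / 64 = pi * 347^4 / 64 = 711684976.18 mm^4
L = 2000.0 mm, P = 10000.0 N, E = 210000.0 MPa
delta = P * L^3 / (3 * E * I)
= 10000.0 * 2000.0^3 / (3 * 210000.0 * 711684976.18)
= 0.1784 mm

0.1784 mm


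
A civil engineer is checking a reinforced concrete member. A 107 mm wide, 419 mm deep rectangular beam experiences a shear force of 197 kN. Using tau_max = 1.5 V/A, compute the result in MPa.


A = b * h = 107 * 419 = 44833 mm^2
V = 197 kN = 197000.0 N
tau_max = 1.5 * V / A = 1.5 * 197000.0 / 44833
= 6.5911 MPa

6.5911 MPa


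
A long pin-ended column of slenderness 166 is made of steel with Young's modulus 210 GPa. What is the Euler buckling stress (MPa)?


sigma_cr = pi^2 * E / lambda^2
= 9.8696 * 210000.0 / 166^2
= 9.8696 * 210000.0 / 27556
= 75.2147 MPa

75.2147 MPa


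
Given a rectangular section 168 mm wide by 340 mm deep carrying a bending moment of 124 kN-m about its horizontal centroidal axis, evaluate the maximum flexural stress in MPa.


I = b * h^3 / 12 = 168 * 340^3 / 12 = 550256000.0 mm^4
y = h / 2 = 340 / 2 = 170.0 mm
M = 124 kN-m = 124000000.0 N-mm
sigma = M * y / I = 124000000.0 * 170.0 / 550256000.0
= 38.31 MPa

38.31 MPa


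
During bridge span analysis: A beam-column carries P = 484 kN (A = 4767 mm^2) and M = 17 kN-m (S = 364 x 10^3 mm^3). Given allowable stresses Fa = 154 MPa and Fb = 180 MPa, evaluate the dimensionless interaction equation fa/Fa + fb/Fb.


f_a = P / A = 484000.0 / 4767 = 101.5314 MPa
f_b = M / S = 17000000.0 / 364000.0 = 46.7033 MPa
Ratio = f_a / Fa + f_b / Fb
= 101.5314 / 154 + 46.7033 / 180
= 0.9188 (dimensionless)

0.9188 (dimensionless)


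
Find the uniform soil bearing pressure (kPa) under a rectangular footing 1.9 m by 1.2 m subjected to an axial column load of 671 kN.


A = 1.9 * 1.2 = 2.28 m^2
q = P / A = 671 / 2.28
= 294.2982 kPa

294.2982 kPa


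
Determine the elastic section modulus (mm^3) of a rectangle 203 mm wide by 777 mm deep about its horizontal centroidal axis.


S = b * h^2 / 6
= 203 * 777^2 / 6
= 203 * 603729 / 6
= 20426164.5 mm^3

20426164.5 mm^3


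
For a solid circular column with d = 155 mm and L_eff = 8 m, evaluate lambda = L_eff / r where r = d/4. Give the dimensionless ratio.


Radius of gyration r = d / 4 = 155 / 4 = 38.75 mm
L_eff = 8000.0 mm
Slenderness ratio = L / r = 8000.0 / 38.75 = 206.45 (dimensionless)

206.45 (dimensionless)


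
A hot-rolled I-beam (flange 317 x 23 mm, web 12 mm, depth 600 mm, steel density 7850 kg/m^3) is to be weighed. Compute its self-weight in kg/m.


A_flanges = 2 * 317 * 23 = 14582 mm^2
A_web = (600 - 2 * 23) * 12 = 6648 mm^2
A_total = 14582 + 6648 = 21230 mm^2 = 0.021230 m^2
Weight = rho * A = 7850 * 0.021230 = 166.6555 kg/m

166.6555 kg/m


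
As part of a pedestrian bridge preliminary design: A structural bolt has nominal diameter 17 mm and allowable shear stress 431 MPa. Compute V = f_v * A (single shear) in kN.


A = pi * d^2 / 4 = pi * 17^2 / 4 = 226.9801 mm^2
V = f_v * A / 1000 = 431 * 226.9801 / 1000
= 97.8284 kN

97.8284 kN


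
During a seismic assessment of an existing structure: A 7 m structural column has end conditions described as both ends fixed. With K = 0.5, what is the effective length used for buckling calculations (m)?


L_eff = K * L
= 0.5 * 7
= 3.5 m

3.5 m


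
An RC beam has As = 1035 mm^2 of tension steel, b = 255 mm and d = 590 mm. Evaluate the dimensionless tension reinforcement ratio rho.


rho = As / (b * d)
= 1035 / (255 * 590)
= 1035 / 150450
= 0.006879 (dimensionless)

0.006879 (dimensionless)


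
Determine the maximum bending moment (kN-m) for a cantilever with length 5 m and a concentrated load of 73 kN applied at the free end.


For a cantilever with a point load at the free end:
M_max = P * L = 73 * 5 = 365 kN-m

365 kN-m


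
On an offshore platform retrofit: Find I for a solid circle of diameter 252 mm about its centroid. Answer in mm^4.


r = d / 2 = 252 / 2 = 126.0 mm
I = pi * r^4 / 4 = pi * 126.0^4 / 4
= 197957546.2 mm^4

197957546.2 mm^4


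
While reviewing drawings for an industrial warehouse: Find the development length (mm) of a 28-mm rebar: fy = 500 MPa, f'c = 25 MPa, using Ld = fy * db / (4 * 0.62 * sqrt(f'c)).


Ld = (fy * db) / (4 * 0.62 * sqrt(f'c))
= (500 * 28) / (4 * 0.62 * sqrt(25))
= 14000 / 12.4
= 1129.03 mm

1129.03 mm


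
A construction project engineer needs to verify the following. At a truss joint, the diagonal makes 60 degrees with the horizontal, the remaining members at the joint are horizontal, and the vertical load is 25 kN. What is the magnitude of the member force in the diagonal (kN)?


At the joint, only the diagonal has a vertical component, so vertical equilibrium gives:
F * sin(60) = 25
F = 25 / sin(60)
= 25 / 0.866025
= 28.87 kN

28.87 kN


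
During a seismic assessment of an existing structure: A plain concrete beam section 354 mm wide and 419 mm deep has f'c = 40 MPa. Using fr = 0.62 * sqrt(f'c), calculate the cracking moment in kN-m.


fr = 0.62 * sqrt(40) = 0.62 * 6.3246 = 3.9212 MPa
I = 354 * 419^3 / 12 = 2170021740.5 mm^4
y_t = 209.5 mm
M_cr = fr * I / y_t = 3.9212 * 2170021740.5 / 209.5 N-mm
= 40.6164 kN-m

40.6164 kN-m


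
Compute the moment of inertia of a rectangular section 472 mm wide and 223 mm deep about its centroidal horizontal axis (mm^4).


I = b * h^3 / 12
= 472 * 223^3 / 12
= 472 * 11089567 / 12
= 436189635.33 mm^4

436189635.33 mm^4


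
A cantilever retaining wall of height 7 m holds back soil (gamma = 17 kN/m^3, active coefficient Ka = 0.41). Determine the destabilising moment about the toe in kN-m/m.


Pa = 0.5 * Ka * gamma * H^2
= 0.5 * 0.41 * 17 * 7^2
= 170.765 kN/m
Arm = H / 3 = 7 / 3 = 2.3333 m
Mo = Pa * arm = Pa * H / 3 = 170.765 * 7 / 3 = 398.4517 kN-m/m

398.4517 kN-m/m


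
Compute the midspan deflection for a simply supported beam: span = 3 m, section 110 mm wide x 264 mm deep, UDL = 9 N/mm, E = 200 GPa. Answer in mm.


I = 110 * 264^3 / 12 = 168664320.0 mm^4
L = 3000.0 mm, w = 9 N/mm, E = 200000.0 MPa
delta = 5 * w * L^4 / (384 * E * I)
= 5 * 9 * 3000.0^4 / (384 * 200000.0 * 168664320.0)
= 0.2814 mm

0.2814 mm


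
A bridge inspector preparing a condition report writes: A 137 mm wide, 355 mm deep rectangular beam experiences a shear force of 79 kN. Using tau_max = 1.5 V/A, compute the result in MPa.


A = b * h = 137 * 355 = 48635 mm^2
V = 79 kN = 79000.0 N
tau_max = 1.5 * V / A = 1.5 * 79000.0 / 48635
= 2.4365 MPa

2.4365 MPa


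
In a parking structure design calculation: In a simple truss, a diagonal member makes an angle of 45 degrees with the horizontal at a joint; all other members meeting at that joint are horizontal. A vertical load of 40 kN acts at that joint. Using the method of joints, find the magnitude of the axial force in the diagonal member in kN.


At the joint, only the diagonal has a vertical component, so vertical equilibrium gives:
F * sin(45) = 40
F = 40 / sin(45)
= 40 / 0.707107
= 56.57 kN

56.57 kN


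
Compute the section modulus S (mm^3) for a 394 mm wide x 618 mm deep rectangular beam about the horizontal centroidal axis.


S = b * h^2 / 6
= 394 * 618^2 / 6
= 394 * 381924 / 6
= 25079676.0 mm^3

25079676.0 mm^3


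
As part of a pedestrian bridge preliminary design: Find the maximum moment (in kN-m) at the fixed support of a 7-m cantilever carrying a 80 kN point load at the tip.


For a cantilever with a point load at the free end:
M_max = P * L = 80 * 7 = 560 kN-m

560 kN-m


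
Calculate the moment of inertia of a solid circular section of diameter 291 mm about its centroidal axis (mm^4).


r = d / 2 = 291 / 2 = 145.5 mm
I = pi * r^4 / 4 = pi * 145.5^4 / 4
= 351999344.44 mm^4

351999344.44 mm^4


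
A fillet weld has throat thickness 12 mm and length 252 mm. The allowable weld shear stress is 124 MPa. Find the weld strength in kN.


Strength = throat * length * allowable stress
= 12 * 252 * 124 N
= 374976 N
= 374.98 kN

374.98 kN


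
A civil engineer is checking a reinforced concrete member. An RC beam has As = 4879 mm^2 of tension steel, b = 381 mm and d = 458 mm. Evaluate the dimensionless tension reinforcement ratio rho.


rho = As / (b * d)
= 4879 / (381 * 458)
= 4879 / 174498
= 0.02796 (dimensionless)

0.02796 (dimensionless)


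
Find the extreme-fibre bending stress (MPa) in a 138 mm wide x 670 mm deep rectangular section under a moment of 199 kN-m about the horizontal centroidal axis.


I = b * h^3 / 12 = 138 * 670^3 / 12 = 3458774500.0 mm^4
y = h / 2 = 670 / 2 = 335.0 mm
M = 199 kN-m = 199000000.0 N-mm
sigma = M * y / I = 199000000.0 * 335.0 / 3458774500.0
= 19.27 MPa

19.27 MPa


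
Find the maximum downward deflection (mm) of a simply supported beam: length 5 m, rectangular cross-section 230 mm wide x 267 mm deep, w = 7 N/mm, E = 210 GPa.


I = 230 * 267^3 / 12 = 364821457.5 mm^4
L = 5000.0 mm, w = 7 N/mm, E = 210000.0 MPa
delta = 5 * w * L^4 / (384 * E * I)
= 5 * 7 * 5000.0^4 / (384 * 210000.0 * 364821457.5)
= 0.7436 mm

0.7436 mm


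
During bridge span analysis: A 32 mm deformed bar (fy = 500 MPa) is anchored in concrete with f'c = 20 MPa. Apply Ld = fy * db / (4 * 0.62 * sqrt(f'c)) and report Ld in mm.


Ld = (fy * db) / (4 * 0.62 * sqrt(f'c))
= (500 * 32) / (4 * 0.62 * sqrt(20))
= 16000 / 11.0909
= 1442.62 mm

1442.62 mm


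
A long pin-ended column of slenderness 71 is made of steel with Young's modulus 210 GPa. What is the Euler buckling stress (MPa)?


sigma_cr = pi^2 * E / lambda^2
= 9.8696 * 210000.0 / 71^2
= 9.8696 * 210000.0 / 5041
= 411.1519 MPa

411.1519 MPa


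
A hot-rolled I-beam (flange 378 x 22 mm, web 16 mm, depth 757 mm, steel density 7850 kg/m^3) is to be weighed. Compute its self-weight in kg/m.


A_flanges = 2 * 378 * 22 = 16632 mm^2
A_web = (757 - 2 * 22) * 16 = 11408 mm^2
A_total = 16632 + 11408 = 28040 mm^2 = 0.028040 m^2
Weight = rho * A = 7850 * 0.028040 = 220.114 kg/m

220.114 kg/m


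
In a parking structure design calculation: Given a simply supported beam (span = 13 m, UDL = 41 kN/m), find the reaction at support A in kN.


Total load = w * L = 41 * 13 = 533 kN
By symmetry, each reaction R = total / 2 = 533 / 2 = 266.5 kN

266.5 kN


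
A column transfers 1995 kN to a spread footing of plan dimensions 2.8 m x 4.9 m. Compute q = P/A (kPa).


A = 2.8 * 4.9 = 13.72 m^2
q = P / A = 1995 / 13.72
= 145.4082 kPa

145.4082 kPa


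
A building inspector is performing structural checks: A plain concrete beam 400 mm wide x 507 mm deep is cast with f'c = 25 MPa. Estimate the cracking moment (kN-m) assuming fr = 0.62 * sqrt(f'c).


fr = 0.62 * sqrt(25) = 0.62 * 5.0 = 3.1 MPa
I = 400 * 507^3 / 12 = 4344128100.0 mm^4
y_t = 253.5 mm
M_cr = fr * I / y_t = 3.1 * 4344128100.0 / 253.5 N-mm
= 53.1235 kN-m

53.1235 kN-m


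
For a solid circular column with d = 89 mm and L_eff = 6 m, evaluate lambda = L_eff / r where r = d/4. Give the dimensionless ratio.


Radius of gyration r = d / 4 = 89 / 4 = 22.25 mm
L_eff = 6000.0 mm
Slenderness ratio = L / r = 6000.0 / 22.25 = 269.66 (dimensionless)

269.66 (dimensionless)


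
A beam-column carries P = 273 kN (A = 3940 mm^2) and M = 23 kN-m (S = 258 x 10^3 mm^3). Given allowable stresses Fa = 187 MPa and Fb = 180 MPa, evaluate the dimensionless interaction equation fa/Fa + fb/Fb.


f_a = P / A = 273000.0 / 3940 = 69.2893 MPa
f_b = M / S = 23000000.0 / 258000.0 = 89.1473 MPa
Ratio = f_a / Fa + f_b / Fb
= 69.2893 / 187 + 89.1473 / 180
= 0.8658 (dimensionless)

0.8658 (dimensionless)


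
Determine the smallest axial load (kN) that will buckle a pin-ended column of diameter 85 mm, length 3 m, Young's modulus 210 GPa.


I = pi * d^4 / 64 = 2562392.19 mm^4
L = 3000.0 mm
P_cr = pi^2 * E * I / L^2
= 9.8696 * 210000.0 * 2562392.19 / 3000.0^2
= 590095.27 N = 590.0953 kN

590.0953 kN


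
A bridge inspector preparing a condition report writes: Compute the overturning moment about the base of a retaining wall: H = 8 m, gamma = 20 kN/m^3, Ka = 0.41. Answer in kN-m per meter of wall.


Pa = 0.5 * Ka * gamma * H^2
= 0.5 * 0.41 * 20 * 8^2
= 262.4 kN/m
Arm = H / 3 = 8 / 3 = 2.6667 m
Mo = Pa * arm = Pa * H / 3 = 262.4 * 8 / 3 = 699.7333 kN-m/m

699.7333 kN-m/m


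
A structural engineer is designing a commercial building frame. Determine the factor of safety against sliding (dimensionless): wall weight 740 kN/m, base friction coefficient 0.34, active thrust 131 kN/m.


Resisting force = mu * W = 0.34 * 740 = 251.6 kN/m
FOS = Resisting / Driving = 251.6 / 131
= 1.9206 (dimensionless)

1.9206 (dimensionless)


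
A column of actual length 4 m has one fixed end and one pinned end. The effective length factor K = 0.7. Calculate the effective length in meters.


L_eff = K * L
= 0.7 * 4
= 2.8 m

2.8 m


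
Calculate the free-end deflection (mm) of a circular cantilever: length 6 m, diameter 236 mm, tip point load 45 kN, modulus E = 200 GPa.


I = pi * d^4 / 64 = pi * 236^4 / 64 = 152271249.19 mm^4
L = 6000.0 mm, P = 45000.0 N, E = 200000.0 MPa
delta = P * L^3 / (3 * E * I)
= 45000.0 * 6000.0^3 / (3 * 200000.0 * 152271249.19)
= 106.3891 mm

106.3891 mm


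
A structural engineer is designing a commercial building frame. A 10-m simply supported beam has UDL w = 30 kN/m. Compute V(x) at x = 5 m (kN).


R_A = w * L / 2 = 30 * 10 / 2 = 150.0 kN
V(x) = R_A - w * x = 150.0 - 30 * 5
= 0.0 kN

0.0 kN


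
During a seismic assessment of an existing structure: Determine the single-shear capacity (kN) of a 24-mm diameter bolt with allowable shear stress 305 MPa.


A = pi * d^2 / 4 = pi * 24^2 / 4 = 452.3893 mm^2
V = f_v * A / 1000 = 305 * 452.3893 / 1000
= 137.9787 kN

137.9787 kN


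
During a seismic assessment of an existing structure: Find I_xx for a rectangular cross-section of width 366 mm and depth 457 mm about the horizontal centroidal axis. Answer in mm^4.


I = b * h^3 / 12
= 366 * 457^3 / 12
= 366 * 95443993 / 12
= 2911041786.5 mm^4

2911041786.5 mm^4


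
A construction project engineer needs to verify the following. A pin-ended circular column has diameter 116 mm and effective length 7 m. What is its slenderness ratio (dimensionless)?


Radius of gyration r = d / 4 = 116 / 4 = 29.0 mm
L_eff = 7000.0 mm
Slenderness ratio = L / r = 7000.0 / 29.0 = 241.38 (dimensionless)

241.38 (dimensionless)


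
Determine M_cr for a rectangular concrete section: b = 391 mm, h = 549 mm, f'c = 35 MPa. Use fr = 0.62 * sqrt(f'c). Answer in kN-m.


fr = 0.62 * sqrt(35) = 0.62 * 5.9161 = 3.668 MPa
I = 391 * 549^3 / 12 = 5391536438.25 mm^4
y_t = 274.5 mm
M_cr = fr * I / y_t = 3.668 * 5391536438.25 / 274.5 N-mm
= 72.0437 kN-m

72.0437 kN-m


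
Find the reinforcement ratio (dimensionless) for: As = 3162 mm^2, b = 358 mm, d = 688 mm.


rho = As / (b * d)
= 3162 / (358 * 688)
= 3162 / 246304
= 0.012838 (dimensionless)

0.012838 (dimensionless)


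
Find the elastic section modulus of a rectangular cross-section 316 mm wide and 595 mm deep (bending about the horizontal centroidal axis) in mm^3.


S = b * h^2 / 6
= 316 * 595^2 / 6
= 316 * 354025 / 6
= 18645316.67 mm^3

18645316.67 mm^3


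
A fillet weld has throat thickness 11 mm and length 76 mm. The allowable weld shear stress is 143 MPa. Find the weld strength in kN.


Strength = throat * length * allowable stress
= 11 * 76 * 143 N
= 119548 N
= 119.55 kN

119.55 kN


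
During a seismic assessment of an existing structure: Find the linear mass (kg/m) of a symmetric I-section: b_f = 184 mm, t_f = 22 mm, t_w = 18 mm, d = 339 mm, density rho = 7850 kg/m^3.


A_flanges = 2 * 184 * 22 = 8096 mm^2
A_web = (339 - 2 * 22) * 18 = 5310 mm^2
A_total = 8096 + 5310 = 13406 mm^2 = 0.013406 m^2
Weight = rho * A = 7850 * 0.013406 = 105.2371 kg/m

105.2371 kg/m


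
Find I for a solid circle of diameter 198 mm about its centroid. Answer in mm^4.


r = d / 2 = 198 / 2 = 99.0 mm
I = pi * r^4 / 4 = pi * 99.0^4 / 4
= 75445034.2 mm^4

75445034.2 mm^4


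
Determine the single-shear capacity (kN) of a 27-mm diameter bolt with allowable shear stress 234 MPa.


A = pi * d^2 / 4 = pi * 27^2 / 4 = 572.5553 mm^2
V = f_v * A / 1000 = 234 * 572.5553 / 1000
= 133.9779 kN

133.9779 kN


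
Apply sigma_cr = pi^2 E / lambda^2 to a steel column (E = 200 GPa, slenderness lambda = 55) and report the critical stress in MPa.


sigma_cr = pi^2 * E / lambda^2
= 9.8696 * 200000.0 / 55^2
= 9.8696 * 200000.0 / 3025
= 652.5358 MPa

652.5358 MPa


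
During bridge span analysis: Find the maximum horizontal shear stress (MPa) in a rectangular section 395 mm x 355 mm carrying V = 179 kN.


A = b * h = 395 * 355 = 140225 mm^2
V = 179 kN = 179000.0 N
tau_max = 1.5 * V / A = 1.5 * 179000.0 / 140225
= 1.9148 MPa

1.9148 MPa


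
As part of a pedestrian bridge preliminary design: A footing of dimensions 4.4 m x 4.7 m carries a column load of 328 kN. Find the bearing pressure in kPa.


A = 4.4 * 4.7 = 20.68 m^2
q = P / A = 328 / 20.68
= 15.8607 kPa

15.8607 kPa


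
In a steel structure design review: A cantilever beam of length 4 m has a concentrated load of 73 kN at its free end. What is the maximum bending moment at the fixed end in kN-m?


For a cantilever with a point load at the free end:
M_max = P * L = 73 * 4 = 292 kN-m

292 kN-m


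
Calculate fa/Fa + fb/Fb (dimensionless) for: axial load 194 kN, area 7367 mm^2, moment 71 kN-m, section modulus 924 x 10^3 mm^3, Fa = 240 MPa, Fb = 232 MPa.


f_a = P / A = 194000.0 / 7367 = 26.3337 MPa
f_b = M / S = 71000000.0 / 924000.0 = 76.8398 MPa
Ratio = f_a / Fa + f_b / Fb
= 26.3337 / 240 + 76.8398 / 232
= 0.4409 (dimensionless)

0.4409 (dimensionless)


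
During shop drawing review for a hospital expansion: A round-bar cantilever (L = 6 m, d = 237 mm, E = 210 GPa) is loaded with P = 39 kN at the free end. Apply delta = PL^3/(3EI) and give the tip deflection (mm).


I = pi * d^4 / 64 = pi * 237^4 / 64 = 154868568.04 mm^4
L = 6000.0 mm, P = 39000.0 N, E = 210000.0 MPa
delta = P * L^3 / (3 * E * I)
= 39000.0 * 6000.0^3 / (3 * 210000.0 * 154868568.04)
= 86.3405 mm

86.3405 mm


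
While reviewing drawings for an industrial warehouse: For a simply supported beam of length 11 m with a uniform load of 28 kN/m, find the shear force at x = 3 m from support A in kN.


R_A = w * L / 2 = 28 * 11 / 2 = 154.0 kN
V(x) = R_A - w * x = 154.0 - 28 * 3
= 70.0 kN

70.0 kN


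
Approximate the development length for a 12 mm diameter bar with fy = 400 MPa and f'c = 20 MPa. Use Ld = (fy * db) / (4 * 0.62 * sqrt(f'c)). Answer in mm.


Ld = (fy * db) / (4 * 0.62 * sqrt(f'c))
= (400 * 12) / (4 * 0.62 * sqrt(20))
= 4800 / 11.0909
= 432.79 mm

432.79 mm


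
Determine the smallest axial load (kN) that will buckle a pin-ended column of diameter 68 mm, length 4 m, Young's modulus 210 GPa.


I = pi * d^4 / 64 = 1049555.84 mm^4
L = 4000.0 mm
P_cr = pi^2 * E * I / L^2
= 9.8696 * 210000.0 * 1049555.84 / 4000.0^2
= 135957.95 N = 135.9579 kN

135.9579 kN


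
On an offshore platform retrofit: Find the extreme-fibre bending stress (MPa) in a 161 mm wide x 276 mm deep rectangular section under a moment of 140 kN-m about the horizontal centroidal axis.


I = b * h^3 / 12 = 161 * 276^3 / 12 = 282079728.0 mm^4
y = h / 2 = 276 / 2 = 138.0 mm
M = 140 kN-m = 140000000.0 N-mm
sigma = M * y / I = 140000000.0 * 138.0 / 282079728.0
= 68.49 MPa

68.49 MPa


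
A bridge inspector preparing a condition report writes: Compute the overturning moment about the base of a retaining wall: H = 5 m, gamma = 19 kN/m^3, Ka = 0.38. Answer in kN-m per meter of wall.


Pa = 0.5 * Ka * gamma * H^2
= 0.5 * 0.38 * 19 * 5^2
= 90.25 kN/m
Arm = H / 3 = 5 / 3 = 1.6667 m
Mo = Pa * arm = Pa * H / 3 = 90.25 * 5 / 3 = 150.4167 kN-m/m

150.4167 kN-m/m


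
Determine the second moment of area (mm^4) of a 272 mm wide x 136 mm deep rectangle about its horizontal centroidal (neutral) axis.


I = b * h^3 / 12
= 272 * 136^3 / 12
= 272 * 2515456 / 12
= 57017002.67 mm^4

57017002.67 mm^4


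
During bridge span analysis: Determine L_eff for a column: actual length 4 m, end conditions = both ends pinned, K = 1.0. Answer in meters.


L_eff = K * L
= 1.0 * 4
= 4.0 m

4.0 m


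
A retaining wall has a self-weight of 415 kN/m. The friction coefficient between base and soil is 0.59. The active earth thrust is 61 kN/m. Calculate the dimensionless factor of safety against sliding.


Resisting force = mu * W = 0.59 * 415 = 244.85 kN/m
FOS = Resisting / Driving = 244.85 / 61
= 4.0139 (dimensionless)

4.0139 (dimensionless)


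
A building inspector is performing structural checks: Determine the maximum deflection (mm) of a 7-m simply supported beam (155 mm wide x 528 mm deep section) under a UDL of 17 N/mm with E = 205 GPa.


I = 155 * 528^3 / 12 = 1901306880.0 mm^4
L = 7000.0 mm, w = 17 N/mm, E = 205000.0 MPa
delta = 5 * w * L^4 / (384 * E * I)
= 5 * 17 * 7000.0^4 / (384 * 205000.0 * 1901306880.0)
= 1.3636 mm

1.3636 mm


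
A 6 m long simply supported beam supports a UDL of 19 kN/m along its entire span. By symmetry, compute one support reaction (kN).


Total load = w * L = 19 * 6 = 114 kN
By symmetry, each reaction R = total / 2 = 114 / 2 = 57.0 kN

57.0 kN


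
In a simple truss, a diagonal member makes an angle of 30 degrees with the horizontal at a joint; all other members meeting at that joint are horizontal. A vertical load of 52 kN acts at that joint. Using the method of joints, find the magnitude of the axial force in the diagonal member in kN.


At the joint, only the diagonal has a vertical component, so vertical equilibrium gives:
F * sin(30) = 52
F = 52 / sin(30)
= 52 / 0.5
= 104.0 kN

104.0 kN


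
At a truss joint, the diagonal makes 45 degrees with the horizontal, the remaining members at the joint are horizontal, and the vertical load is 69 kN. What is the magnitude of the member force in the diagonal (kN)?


At the joint, only the diagonal has a vertical component, so vertical equilibrium gives:
F * sin(45) = 69
F = 69 / sin(45)
= 69 / 0.707107
= 97.58 kN

97.58 kN


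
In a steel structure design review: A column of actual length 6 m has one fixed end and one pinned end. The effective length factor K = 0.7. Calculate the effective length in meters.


L_eff = K * L
= 0.7 * 6
= 4.2 m

4.2 m


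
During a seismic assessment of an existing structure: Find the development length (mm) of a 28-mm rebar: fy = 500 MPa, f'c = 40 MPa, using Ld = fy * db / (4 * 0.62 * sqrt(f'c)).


Ld = (fy * db) / (4 * 0.62 * sqrt(f'c))
= (500 * 28) / (4 * 0.62 * sqrt(40))
= 14000 / 15.6849
= 892.58 mm

892.58 mm


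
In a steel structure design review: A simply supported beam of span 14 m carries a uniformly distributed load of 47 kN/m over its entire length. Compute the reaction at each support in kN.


Total load = w * L = 47 * 14 = 658 kN
By symmetry, each reaction R = total / 2 = 658 / 2 = 329.0 kN

329.0 kN


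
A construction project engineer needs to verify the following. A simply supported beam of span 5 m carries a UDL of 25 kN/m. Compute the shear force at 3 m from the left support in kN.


R_A = w * L / 2 = 25 * 5 / 2 = 62.5 kN
V(x) = R_A - w * x = 62.5 - 25 * 3
= -12.5 kN

-12.5 kN


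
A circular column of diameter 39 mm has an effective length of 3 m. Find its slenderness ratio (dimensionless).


Radius of gyration r = d / 4 = 39 / 4 = 9.75 mm
L_eff = 3000.0 mm
Slenderness ratio = L / r = 3000.0 / 9.75 = 307.69 (dimensionless)

307.69 (dimensionless)


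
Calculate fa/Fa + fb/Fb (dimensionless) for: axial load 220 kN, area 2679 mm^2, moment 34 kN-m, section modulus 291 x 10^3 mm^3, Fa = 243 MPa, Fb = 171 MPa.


f_a = P / A = 220000.0 / 2679 = 82.1202 MPa
f_b = M / S = 34000000.0 / 291000.0 = 116.8385 MPa
Ratio = f_a / Fa + f_b / Fb
= 82.1202 / 243 + 116.8385 / 171
= 1.0212 (dimensionless)

1.0212 (dimensionless)


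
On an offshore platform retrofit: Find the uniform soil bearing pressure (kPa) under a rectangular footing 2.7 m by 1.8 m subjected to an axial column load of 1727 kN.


A = 2.7 * 1.8 = 4.86 m^2
q = P / A = 1727 / 4.86
= 355.3498 kPa

355.3498 kPa


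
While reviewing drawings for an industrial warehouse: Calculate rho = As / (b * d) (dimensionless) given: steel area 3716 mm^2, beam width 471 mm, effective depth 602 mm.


rho = As / (b * d)
= 3716 / (471 * 602)
= 3716 / 283542
= 0.013106 (dimensionless)

0.013106 (dimensionless)


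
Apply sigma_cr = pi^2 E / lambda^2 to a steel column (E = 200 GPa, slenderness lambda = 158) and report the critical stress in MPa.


sigma_cr = pi^2 * E / lambda^2
= 9.8696 * 200000.0 / 158^2
= 9.8696 * 200000.0 / 24964
= 79.0707 MPa

79.0707 MPa


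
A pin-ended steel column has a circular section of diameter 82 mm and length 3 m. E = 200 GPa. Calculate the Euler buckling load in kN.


I = pi * d^4 / 64 = 2219347.5 mm^4
L = 3000.0 mm
P_cr = pi^2 * E * I / L^2
= 9.8696 * 200000.0 * 2219347.5 / 3000.0^2
= 486757.37 N = 486.7574 kN

486.7574 kN


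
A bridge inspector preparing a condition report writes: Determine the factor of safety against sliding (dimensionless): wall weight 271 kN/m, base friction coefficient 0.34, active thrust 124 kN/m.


Resisting force = mu * W = 0.34 * 271 = 92.14 kN/m
FOS = Resisting / Driving = 92.14 / 124
= 0.7431 (dimensionless)

0.7431 (dimensionless)


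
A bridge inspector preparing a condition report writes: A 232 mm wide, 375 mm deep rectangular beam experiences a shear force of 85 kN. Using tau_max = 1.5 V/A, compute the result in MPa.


A = b * h = 232 * 375 = 87000 mm^2
V = 85 kN = 85000.0 N
tau_max = 1.5 * V / A = 1.5 * 85000.0 / 87000
= 1.4655 MPa

1.4655 MPa


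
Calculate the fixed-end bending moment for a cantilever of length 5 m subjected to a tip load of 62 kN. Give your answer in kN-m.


For a cantilever with a point load at the free end:
M_max = P * L = 62 * 5 = 310 kN-m

310 kN-m


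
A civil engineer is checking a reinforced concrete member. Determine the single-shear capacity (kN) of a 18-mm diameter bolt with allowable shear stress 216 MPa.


A = pi * d^2 / 4 = pi * 18^2 / 4 = 254.469 mm^2
V = f_v * A / 1000 = 216 * 254.469 / 1000
= 54.9653 kN

54.9653 kN


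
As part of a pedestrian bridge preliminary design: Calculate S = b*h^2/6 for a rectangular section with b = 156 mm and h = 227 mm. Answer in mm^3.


S = b * h^2 / 6
= 156 * 227^2 / 6
= 156 * 51529 / 6
= 1339754.0 mm^3

1339754.0 mm^3


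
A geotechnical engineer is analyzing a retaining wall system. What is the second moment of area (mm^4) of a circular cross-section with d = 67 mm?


r = d / 2 = 67 / 2 = 33.5 mm
I = pi * r^4 / 4 = pi * 33.5^4 / 4
= 989165.84 mm^4

989165.84 mm^4


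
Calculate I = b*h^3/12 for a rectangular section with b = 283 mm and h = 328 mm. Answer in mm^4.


I = b * h^3 / 12
= 283 * 328^3 / 12
= 283 * 35287552 / 12
= 832198101.33 mm^4

832198101.33 mm^4


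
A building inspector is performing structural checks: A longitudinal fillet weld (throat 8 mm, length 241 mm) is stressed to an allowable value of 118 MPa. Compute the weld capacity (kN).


Strength = throat * length * allowable stress
= 8 * 241 * 118 N
= 227504 N
= 227.5 kN

227.5 kN


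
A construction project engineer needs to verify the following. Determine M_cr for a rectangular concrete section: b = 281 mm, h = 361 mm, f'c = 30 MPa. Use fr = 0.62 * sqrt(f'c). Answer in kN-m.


fr = 0.62 * sqrt(30) = 0.62 * 5.4772 = 3.3959 MPa
I = 281 * 361^3 / 12 = 1101657713.42 mm^4
y_t = 180.5 mm
M_cr = fr * I / y_t = 3.3959 * 1101657713.42 / 180.5 N-mm
= 20.7263 kN-m

20.7263 kN-m


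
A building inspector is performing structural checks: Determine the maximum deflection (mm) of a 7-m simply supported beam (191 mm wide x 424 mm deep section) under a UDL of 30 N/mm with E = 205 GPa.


I = 191 * 424^3 / 12 = 1213248298.67 mm^4
L = 7000.0 mm, w = 30 N/mm, E = 205000.0 MPa
delta = 5 * w * L^4 / (384 * E * I)
= 5 * 30 * 7000.0^4 / (384 * 205000.0 * 1213248298.67)
= 3.7709 mm

3.7709 mm


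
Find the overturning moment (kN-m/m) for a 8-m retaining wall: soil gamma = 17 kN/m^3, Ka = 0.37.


Pa = 0.5 * Ka * gamma * H^2
= 0.5 * 0.37 * 17 * 8^2
= 201.28 kN/m
Arm = H / 3 = 8 / 3 = 2.6667 m
Mo = Pa * arm = Pa * H / 3 = 201.28 * 8 / 3 = 536.7467 kN-m/m

536.7467 kN-m/m


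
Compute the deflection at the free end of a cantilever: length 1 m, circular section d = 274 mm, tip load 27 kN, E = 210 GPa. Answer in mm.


I = pi * d^4 / 64 = pi * 274^4 / 64 = 276676421.54 mm^4
L = 1000.0 mm, P = 27000.0 N, E = 210000.0 MPa
delta = P * L^3 / (3 * E * I)
= 27000.0 * 1000.0^3 / (3 * 210000.0 * 276676421.54)
= 0.1549 mm

0.1549 mm


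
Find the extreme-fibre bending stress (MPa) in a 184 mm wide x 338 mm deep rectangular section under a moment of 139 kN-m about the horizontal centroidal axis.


I = b * h^3 / 12 = 184 * 338^3 / 12 = 592088570.67 mm^4
y = h / 2 = 338 / 2 = 169.0 mm
M = 139 kN-m = 139000000.0 N-mm
sigma = M * y / I = 139000000.0 * 169.0 / 592088570.67
= 39.67 MPa

39.67 MPa


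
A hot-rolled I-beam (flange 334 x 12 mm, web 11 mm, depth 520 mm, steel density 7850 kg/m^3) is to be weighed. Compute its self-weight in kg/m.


A_flanges = 2 * 334 * 12 = 8016 mm^2
A_web = (520 - 2 * 12) * 11 = 5456 mm^2
A_total = 8016 + 5456 = 13472 mm^2 = 0.013472 m^2
Weight = rho * A = 7850 * 0.013472 = 105.7552 kg/m

105.7552 kg/m


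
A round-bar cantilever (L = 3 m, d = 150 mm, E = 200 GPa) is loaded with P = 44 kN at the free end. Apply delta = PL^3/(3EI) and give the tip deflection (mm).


I = pi * d^4 / 64 = pi * 150^4 / 64 = 24850488.76 mm^4
L = 3000.0 mm, P = 44000.0 N, E = 200000.0 MPa
delta = P * L^3 / (3 * E * I)
= 44000.0 * 3000.0^3 / (3 * 200000.0 * 24850488.76)
= 79.6765 mm

79.6765 mm


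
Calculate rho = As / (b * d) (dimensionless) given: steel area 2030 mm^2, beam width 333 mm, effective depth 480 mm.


rho = As / (b * d)
= 2030 / (333 * 480)
= 2030 / 159840
= 0.0127 (dimensionless)

0.0127 (dimensionless)


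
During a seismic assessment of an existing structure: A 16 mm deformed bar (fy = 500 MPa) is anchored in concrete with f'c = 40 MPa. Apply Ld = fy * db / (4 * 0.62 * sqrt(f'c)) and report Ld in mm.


Ld = (fy * db) / (4 * 0.62 * sqrt(f'c))
= (500 * 16) / (4 * 0.62 * sqrt(40))
= 8000 / 15.6849
= 510.04 mm

510.04 mm


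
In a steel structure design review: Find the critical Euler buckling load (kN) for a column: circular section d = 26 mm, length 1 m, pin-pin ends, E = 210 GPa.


I = pi * d^4 / 64 = 22431.76 mm^4
L = 1000.0 mm
P_cr = pi^2 * E * I / L^2
= 9.8696 * 210000.0 * 22431.76 / 1000.0^2
= 46492.44 N = 46.4924 kN

46.4924 kN


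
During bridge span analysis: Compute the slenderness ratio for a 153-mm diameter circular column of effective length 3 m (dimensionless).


Radius of gyration r = d / 4 = 153 / 4 = 38.25 mm
L_eff = 3000.0 mm
Slenderness ratio = L / r = 3000.0 / 38.25 = 78.43 (dimensionless)

78.43 (dimensionless)


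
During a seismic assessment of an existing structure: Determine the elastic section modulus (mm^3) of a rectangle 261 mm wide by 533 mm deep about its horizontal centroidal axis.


S = b * h^2 / 6
= 261 * 533^2 / 6
= 261 * 284089 / 6
= 12357871.5 mm^3

12357871.5 mm^3


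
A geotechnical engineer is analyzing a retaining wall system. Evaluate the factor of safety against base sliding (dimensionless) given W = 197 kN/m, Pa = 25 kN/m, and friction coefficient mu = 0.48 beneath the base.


Resisting force = mu * W = 0.48 * 197 = 94.56 kN/m
FOS = Resisting / Driving = 94.56 / 25
= 3.7824 (dimensionless)

3.7824 (dimensionless)


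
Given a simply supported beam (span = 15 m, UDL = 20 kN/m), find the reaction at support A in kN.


Total load = w * L = 20 * 15 = 300 kN
By symmetry, each reaction R = total / 2 = 300 / 2 = 150.0 kN

150.0 kN


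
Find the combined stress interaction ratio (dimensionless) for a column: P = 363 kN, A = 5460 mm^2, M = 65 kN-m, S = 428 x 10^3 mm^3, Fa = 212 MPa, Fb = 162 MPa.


f_a = P / A = 363000.0 / 5460 = 66.4835 MPa
f_b = M / S = 65000000.0 / 428000.0 = 151.8692 MPa
Ratio = f_a / Fa + f_b / Fb
= 66.4835 / 212 + 151.8692 / 162
= 1.2511 (dimensionless)

1.2511 (dimensionless)


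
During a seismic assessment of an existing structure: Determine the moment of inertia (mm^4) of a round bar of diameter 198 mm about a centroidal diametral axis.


r = d / 2 = 198 / 2 = 99.0 mm
I = pi * r^4 / 4 = pi * 99.0^4 / 4
= 75445034.2 mm^4

75445034.2 mm^4


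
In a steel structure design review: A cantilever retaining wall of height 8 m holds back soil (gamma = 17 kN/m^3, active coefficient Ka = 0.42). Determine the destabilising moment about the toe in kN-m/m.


Pa = 0.5 * Ka * gamma * H^2
= 0.5 * 0.42 * 17 * 8^2
= 228.48 kN/m
Arm = H / 3 = 8 / 3 = 2.6667 m
Mo = Pa * arm = Pa * H / 3 = 228.48 * 8 / 3 = 609.28 kN-m/m

609.28 kN-m/m


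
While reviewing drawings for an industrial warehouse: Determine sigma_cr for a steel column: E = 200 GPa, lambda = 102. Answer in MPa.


sigma_cr = pi^2 * E / lambda^2
= 9.8696 * 200000.0 / 102^2
= 9.8696 * 200000.0 / 10404
= 189.7271 MPa

189.7271 MPa


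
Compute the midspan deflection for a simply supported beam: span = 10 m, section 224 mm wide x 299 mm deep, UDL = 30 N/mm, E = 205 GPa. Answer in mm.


I = 224 * 299^3 / 12 = 498976781.33 mm^4
L = 10000.0 mm, w = 30 N/mm, E = 205000.0 MPa
delta = 5 * w * L^4 / (384 * E * I)
= 5 * 30 * 10000.0^4 / (384 * 205000.0 * 498976781.33)
= 38.1879 mm

38.1879 mm


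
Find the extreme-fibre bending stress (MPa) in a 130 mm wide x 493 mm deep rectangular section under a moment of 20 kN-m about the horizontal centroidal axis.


I = b * h^3 / 12 = 130 * 493^3 / 12 = 1298084200.83 mm^4
y = h / 2 = 493 / 2 = 246.5 mm
M = 20 kN-m = 20000000.0 N-mm
sigma = M * y / I = 20000000.0 * 246.5 / 1298084200.83
= 3.8 MPa

3.8 MPa


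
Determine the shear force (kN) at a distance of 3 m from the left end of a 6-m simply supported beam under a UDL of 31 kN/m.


R_A = w * L / 2 = 31 * 6 / 2 = 93.0 kN
V(x) = R_A - w * x = 93.0 - 31 * 3
= 0.0 kN

0.0 kN


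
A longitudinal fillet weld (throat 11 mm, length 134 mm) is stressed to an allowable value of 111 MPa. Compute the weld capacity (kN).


Strength = throat * length * allowable stress
= 11 * 134 * 111 N
= 163614 N
= 163.61 kN

163.61 kN


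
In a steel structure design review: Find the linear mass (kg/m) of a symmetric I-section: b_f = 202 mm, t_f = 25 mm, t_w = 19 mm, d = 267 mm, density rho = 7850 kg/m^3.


A_flanges = 2 * 202 * 25 = 10100 mm^2
A_web = (267 - 2 * 25) * 19 = 4123 mm^2
A_total = 10100 + 4123 = 14223 mm^2 = 0.014223 m^2
Weight = rho * A = 7850 * 0.014223 = 111.6505 kg/m

111.6505 kg/m


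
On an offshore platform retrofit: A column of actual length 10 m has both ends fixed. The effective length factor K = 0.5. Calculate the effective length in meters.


L_eff = K * L
= 0.5 * 10
= 5.0 m

5.0 m


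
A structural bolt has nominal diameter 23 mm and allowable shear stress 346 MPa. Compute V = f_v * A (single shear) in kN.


A = pi * d^2 / 4 = pi * 23^2 / 4 = 415.4756 mm^2
V = f_v * A / 1000 = 346 * 415.4756 / 1000
= 143.7546 kN

143.7546 kN


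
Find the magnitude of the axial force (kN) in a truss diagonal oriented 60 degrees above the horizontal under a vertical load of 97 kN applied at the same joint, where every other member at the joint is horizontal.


At the joint, only the diagonal has a vertical component, so vertical equilibrium gives:
F * sin(60) = 97
F = 97 / sin(60)
= 97 / 0.866025
= 112.01 kN

112.01 kN
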